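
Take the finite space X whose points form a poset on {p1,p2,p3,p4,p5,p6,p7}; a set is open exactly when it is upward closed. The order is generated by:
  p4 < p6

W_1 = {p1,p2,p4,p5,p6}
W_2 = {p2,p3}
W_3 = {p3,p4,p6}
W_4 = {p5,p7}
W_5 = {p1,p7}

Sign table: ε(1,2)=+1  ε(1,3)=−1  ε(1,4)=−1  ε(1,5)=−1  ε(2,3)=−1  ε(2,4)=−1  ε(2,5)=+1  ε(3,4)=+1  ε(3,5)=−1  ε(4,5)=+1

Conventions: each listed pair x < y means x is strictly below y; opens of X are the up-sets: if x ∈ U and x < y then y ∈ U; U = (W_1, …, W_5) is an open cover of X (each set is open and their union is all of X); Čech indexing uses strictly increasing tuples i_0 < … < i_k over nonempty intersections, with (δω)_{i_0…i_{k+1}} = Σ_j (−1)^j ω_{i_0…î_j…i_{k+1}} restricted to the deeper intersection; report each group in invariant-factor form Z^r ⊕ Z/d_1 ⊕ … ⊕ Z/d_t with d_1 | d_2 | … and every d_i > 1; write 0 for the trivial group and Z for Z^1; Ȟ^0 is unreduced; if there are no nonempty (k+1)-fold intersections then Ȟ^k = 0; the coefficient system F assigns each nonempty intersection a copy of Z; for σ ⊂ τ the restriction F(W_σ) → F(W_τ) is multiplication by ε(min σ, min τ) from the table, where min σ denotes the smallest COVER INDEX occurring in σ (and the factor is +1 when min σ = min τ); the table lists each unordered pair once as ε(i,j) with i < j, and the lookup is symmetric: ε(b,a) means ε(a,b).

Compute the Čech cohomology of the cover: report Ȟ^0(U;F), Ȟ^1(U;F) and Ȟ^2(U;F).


Ȟ^0(U;F) ≅ Z,  Ȟ^1(U;F) ≅ Z^2,  Ȟ^2(U;F) ≅ 0

cover nerve:
  W12={p2} W13={p4,p6} W14={p5} W15={p1} W23={p3} W45={p7}
C dims 5,6; δ0: rk 4, SNF 1^4
Ȟ^0: (5−4)−0=1 ⇒ Z
Ȟ^1: (6−0)−4=2 ⇒ Z^2
Ȟ^2: (0−0)−0=0 ⇒ 0


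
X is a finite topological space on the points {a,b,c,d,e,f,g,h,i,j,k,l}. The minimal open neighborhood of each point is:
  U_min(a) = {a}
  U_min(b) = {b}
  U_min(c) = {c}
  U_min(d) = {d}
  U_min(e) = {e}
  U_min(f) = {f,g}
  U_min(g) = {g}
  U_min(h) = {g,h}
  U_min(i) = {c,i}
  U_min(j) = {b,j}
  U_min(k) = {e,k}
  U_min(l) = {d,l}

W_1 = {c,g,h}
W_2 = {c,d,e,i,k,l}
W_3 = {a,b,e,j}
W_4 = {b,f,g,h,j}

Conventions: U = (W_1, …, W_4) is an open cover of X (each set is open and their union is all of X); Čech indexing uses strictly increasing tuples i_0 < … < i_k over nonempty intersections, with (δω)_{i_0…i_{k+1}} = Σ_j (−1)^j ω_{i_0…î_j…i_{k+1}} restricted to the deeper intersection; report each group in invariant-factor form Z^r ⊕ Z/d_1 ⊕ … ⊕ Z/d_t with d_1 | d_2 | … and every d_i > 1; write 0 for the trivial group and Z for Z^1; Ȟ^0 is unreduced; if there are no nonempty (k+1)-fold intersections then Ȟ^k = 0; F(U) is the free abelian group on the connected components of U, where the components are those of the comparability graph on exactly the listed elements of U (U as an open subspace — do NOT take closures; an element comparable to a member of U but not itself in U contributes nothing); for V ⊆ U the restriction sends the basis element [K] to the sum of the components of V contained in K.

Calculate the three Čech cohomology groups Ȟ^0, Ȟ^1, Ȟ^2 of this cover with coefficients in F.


Ȟ^0(U;F) ≅ Z^6, Ȟ^1(U;F) ≅ 0, Ȟ^2(U;F) ≅ 0

nonempty intersections:
  W12={c} W14={g,h} W23={e} W34={b,j}
components per intersection:
  W1: {c} {g,h}
  W2: {c,i} {d,l} {e,k}
  W3: {a} {b,j} {e}
  W4: {b,j} {f,g,h}
  W12: {c}
  W14: {g,h}
  W23: {e}
  W34: {b,j}
C dims 10,4; δ0: rk 4, SNF 1^4
Ȟ^0: (10−4)−0=6 ⇒ Z^6
Ȟ^1: (4−0)−4=0 ⇒ 0
Ȟ^2: (0−0)−0=0 ⇒ 0


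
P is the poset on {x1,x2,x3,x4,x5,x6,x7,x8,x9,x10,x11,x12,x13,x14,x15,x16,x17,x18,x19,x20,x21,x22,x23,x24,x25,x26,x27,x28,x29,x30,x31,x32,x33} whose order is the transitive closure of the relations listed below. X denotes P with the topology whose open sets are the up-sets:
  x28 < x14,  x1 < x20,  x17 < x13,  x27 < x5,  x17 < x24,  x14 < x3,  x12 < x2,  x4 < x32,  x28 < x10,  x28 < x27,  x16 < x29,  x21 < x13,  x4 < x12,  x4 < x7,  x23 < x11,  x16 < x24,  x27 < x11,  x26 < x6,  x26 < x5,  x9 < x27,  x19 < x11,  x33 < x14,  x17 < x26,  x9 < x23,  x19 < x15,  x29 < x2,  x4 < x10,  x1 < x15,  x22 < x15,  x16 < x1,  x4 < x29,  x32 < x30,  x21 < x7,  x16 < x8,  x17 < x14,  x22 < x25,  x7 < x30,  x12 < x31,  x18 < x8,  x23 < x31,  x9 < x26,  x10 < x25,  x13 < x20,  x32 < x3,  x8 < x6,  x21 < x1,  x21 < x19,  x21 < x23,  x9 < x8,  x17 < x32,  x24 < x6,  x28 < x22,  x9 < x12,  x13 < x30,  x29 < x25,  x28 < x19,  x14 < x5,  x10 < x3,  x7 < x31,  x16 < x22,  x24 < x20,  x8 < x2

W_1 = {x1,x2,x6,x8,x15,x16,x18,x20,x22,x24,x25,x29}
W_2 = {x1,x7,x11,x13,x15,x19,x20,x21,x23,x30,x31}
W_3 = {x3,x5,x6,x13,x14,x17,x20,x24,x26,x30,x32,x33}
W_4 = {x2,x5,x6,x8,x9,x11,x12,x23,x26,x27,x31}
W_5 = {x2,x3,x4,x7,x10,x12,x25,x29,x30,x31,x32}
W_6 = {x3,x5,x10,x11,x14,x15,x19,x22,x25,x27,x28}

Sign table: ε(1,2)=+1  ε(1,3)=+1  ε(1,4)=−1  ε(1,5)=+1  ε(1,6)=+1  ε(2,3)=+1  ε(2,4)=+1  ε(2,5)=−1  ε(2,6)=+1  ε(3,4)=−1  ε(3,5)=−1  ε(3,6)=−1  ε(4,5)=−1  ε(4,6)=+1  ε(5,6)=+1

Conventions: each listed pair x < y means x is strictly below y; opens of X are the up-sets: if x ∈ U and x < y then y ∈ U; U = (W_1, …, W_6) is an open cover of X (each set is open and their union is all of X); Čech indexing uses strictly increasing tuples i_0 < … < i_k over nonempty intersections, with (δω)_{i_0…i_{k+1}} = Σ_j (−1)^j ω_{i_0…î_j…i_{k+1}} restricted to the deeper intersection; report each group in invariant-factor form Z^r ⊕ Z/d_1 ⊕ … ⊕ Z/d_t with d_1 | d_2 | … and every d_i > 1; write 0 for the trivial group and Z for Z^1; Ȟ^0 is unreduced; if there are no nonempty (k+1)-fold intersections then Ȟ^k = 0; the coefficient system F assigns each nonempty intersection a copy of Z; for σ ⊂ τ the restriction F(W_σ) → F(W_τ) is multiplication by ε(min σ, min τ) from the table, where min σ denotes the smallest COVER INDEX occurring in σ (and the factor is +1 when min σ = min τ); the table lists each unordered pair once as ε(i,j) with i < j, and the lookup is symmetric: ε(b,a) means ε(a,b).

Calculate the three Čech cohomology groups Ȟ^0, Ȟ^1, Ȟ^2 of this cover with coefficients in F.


Ȟ^0 = 0, Ȟ^1 = Z/2, Ȟ^2 = Z

cover nerve:
  W12={x1,x15,x20} W13={x6,x20,x24} W14={x2,x6,x8} W15={x2,x25,x29} W16={x15,x22,x25} W23={x13,x20,x30} W24={x11,x23,x31} W25={x7,x30,x31} W26={x11,x15,x19} W34={x5,x6,x26} W35={x3,x30,x32} W36={x3,x5,x14} W45={x2,x12,x31} W46={x5,x11,x27} W56={x3,x10,x25}
  W123={x20} W126={x15} W134={x6} W145={x2} W156={x25} W235={x30} W245={x31} W246={x11} W346={x5} W356={x3}
C dims 6,15,10; δ0: rk 6, SNF 1^5·2; δ1: rk 9, SNF 1^9
Ȟ^0: (6−6)−0=0 ⇒ 0
Ȟ^1: (15−9)−6=0 plus torsion [2] ⇒ Z/2
Ȟ^2: (10−0)−9=1 ⇒ Z


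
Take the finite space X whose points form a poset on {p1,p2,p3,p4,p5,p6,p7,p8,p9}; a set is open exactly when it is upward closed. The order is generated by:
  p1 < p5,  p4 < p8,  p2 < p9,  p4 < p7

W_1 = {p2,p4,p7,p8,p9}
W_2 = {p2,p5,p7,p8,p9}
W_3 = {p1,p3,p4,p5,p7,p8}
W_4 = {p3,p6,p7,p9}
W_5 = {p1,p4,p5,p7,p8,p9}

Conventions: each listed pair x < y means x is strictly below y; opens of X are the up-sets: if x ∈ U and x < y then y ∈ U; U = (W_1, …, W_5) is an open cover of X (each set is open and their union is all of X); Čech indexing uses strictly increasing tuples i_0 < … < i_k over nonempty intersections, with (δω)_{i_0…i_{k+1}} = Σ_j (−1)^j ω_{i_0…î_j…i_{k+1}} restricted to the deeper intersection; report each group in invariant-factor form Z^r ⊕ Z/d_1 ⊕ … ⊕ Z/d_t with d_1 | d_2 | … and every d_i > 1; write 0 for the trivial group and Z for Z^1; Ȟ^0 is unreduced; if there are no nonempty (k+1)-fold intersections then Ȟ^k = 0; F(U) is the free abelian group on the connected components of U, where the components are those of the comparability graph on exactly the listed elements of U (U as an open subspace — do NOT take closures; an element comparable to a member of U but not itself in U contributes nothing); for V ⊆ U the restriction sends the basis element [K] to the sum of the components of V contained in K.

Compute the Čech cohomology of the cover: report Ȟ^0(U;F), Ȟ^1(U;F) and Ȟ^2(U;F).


nerve of the cover:
  W12={p2,p7,p8,p9} W13={p4,p7,p8} W14={p7,p9} W15={p4,p7,p8,p9} W23={p5,p7,p8} W24={p7,p9} W25={p5,p7,p8,p9} W34={p3,p7} W35={p1,p4,p5,p7,p8} W45={p7,p9}
  W123={p7,p8} W124={p7,p9} W125={p7,p8,p9} W134={p7} W135={p4,p7,p8} W145={p7,p9} W234={p7} W235={p5,p7,p8} W245={p7,p9} W345={p7}
  W1234={p7} W1235={p7,p8} W1245={p7,p9} W1345={p7} W2345={p7}
  W12345={p7}
components per intersection:
  W1: {p2,p9} {p4,p7,p8}
  W2: {p2,p9} {p5} {p7} {p8}
  W3: {p1,p5} {p3} {p4,p7,p8}
  W4: {p3} {p6} {p7} {p9}
  W5: {p1,p5} {p4,p7,p8} {p9}
  W12: {p2,p9} {p7} {p8}
  W13: {p4,p7,p8}
  W14: {p7} {p9}
  W15: {p4,p7,p8} {p9}
  W23: {p5} {p7} {p8}
  W24: {p7} {p9}
  W25: {p5} {p7} {p8} {p9}
  W34: {p3} {p7}
  W35: {p1,p5} {p4,p7,p8}
  W45: {p7} {p9}
  W123: {p7} {p8}
  W124: {p7} {p9}
  W125: {p7} {p8} {p9}
  W134: {p7}
  W135: {p4,p7,p8}
  W145: {p7} {p9}
  W234: {p7}
  W235: {p5} {p7} {p8}
  W245: {p7} {p9}
  W345: {p7}
  W1234: {p7}
  W1235: {p7} {p8}
  W1245: {p7} {p9}
  W1345: {p7}
  W2345: {p7}
  W12345: {p7}
C dims 16,23,18,7; δ0: rk 11, SNF 1^11; δ1: rk 12, SNF 1^12; δ2: rk 6, SNF 1^6
Ȟ^0 = (16 − 11) − 0 = 5, so Ȟ^0 ≅ Z^5
Ȟ^1 = (23 − 12) − 11 = 0, so Ȟ^1 ≅ 0
Ȟ^2 = (18 − 6) − 12 = 0, so Ȟ^2 ≅ 0

Ȟ^0 = Z^5,  Ȟ^1 = 0,  Ȟ^2 = 0


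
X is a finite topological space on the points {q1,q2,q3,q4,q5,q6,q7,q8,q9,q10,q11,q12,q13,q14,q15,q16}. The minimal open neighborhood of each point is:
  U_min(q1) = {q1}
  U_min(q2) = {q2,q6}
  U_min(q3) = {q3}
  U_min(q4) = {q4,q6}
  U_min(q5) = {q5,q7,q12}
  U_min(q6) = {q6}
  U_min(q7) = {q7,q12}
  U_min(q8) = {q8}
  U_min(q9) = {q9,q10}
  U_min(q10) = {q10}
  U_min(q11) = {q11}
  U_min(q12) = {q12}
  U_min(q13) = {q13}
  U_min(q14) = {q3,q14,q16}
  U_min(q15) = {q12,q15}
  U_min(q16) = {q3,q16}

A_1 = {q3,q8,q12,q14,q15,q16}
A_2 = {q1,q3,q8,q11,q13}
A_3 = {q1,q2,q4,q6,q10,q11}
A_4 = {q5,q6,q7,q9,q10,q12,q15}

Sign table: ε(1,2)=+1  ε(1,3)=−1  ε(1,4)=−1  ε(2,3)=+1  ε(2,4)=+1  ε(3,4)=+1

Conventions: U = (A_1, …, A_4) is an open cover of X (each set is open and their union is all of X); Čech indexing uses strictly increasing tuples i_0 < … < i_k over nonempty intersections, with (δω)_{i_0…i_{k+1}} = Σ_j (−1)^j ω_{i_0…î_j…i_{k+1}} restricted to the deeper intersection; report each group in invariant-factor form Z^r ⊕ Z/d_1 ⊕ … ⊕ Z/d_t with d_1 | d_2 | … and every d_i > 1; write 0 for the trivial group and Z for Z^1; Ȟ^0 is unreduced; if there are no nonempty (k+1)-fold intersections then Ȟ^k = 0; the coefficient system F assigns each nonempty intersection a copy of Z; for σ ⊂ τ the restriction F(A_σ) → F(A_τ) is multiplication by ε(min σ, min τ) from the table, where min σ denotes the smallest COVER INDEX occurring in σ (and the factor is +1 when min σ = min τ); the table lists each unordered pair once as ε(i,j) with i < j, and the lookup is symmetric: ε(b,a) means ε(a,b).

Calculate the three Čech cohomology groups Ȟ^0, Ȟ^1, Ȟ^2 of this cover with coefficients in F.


cover nerve:
  A12={q3,q8} A14={q12,q15} A23={q1,q11} A34={q6,q10}
C dims 4,4; δ0: rk 4, SNF 1^3·2
Ȟ^0: (4−4)−0=0 ⇒ 0
Ȟ^1: (4−0)−4=0 plus torsion [2] ⇒ Z/2
Ȟ^2: (0−0)−0=0 ⇒ 0

Ȟ^0 = 0,  Ȟ^1 = Z/2,  Ȟ^2 = 0


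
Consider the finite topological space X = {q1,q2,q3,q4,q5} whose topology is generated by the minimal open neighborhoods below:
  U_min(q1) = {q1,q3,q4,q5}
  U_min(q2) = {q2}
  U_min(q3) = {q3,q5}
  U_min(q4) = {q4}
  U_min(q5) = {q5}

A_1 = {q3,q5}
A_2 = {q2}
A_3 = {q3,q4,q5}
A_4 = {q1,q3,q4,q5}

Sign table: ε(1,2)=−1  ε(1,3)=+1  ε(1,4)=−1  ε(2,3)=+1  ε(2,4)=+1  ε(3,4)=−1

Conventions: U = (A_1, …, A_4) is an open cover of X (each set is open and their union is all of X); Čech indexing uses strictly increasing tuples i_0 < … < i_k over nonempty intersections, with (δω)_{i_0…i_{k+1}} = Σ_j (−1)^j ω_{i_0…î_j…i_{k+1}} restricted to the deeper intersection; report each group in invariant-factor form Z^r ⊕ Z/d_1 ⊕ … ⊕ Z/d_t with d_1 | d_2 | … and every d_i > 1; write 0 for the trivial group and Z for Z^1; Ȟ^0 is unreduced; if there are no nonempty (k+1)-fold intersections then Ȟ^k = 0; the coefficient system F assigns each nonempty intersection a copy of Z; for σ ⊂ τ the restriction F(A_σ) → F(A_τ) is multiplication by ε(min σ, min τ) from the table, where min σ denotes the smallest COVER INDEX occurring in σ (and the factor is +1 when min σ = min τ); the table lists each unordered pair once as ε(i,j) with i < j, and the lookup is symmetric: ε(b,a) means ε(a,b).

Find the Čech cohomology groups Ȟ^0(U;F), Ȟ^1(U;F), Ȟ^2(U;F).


intersection data:
  A13={q3,q5} A14={q3,q5} A34={q3,q4,q5}
  A134={q3,q5}
C dims 4,3,1; δ0: rk 2, SNF 1^2; δ1: rk 1, SNF 1^1
Ȟ^0 = (4 − 2) − 0 = 2, so Ȟ^0 ≅ Z^2
Ȟ^1 = (3 − 1) − 2 = 0, so Ȟ^1 ≅ 0
Ȟ^2 = (1 − 0) − 1 = 0, so Ȟ^2 ≅ 0

Ȟ^0(U;F) ≅ Z^2; Ȟ^1(U;F) ≅ 0; Ȟ^2(U;F) ≅ 0


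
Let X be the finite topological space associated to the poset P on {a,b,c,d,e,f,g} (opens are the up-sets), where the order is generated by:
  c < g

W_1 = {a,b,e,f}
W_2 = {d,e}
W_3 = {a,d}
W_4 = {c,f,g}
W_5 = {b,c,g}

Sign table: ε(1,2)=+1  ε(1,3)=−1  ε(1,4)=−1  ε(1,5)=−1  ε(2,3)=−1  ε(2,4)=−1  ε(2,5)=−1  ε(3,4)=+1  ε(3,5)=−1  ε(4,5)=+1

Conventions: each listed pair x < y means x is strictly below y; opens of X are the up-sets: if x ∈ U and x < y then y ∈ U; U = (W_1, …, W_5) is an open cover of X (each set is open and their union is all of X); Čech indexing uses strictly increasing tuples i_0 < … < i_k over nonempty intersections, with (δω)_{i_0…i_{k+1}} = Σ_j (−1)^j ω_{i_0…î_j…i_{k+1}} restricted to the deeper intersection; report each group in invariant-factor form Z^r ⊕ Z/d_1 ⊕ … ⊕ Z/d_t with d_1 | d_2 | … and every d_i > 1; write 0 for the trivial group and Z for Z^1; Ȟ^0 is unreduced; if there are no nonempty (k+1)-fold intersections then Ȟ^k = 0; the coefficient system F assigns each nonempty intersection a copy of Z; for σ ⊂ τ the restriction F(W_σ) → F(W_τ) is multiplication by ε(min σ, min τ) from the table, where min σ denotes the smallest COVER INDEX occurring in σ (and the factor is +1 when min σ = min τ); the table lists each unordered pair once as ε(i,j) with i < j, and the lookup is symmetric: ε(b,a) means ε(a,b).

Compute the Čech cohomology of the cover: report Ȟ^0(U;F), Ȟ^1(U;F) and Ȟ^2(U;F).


nonempty intersections:
  W12={e} W13={a} W14={f} W15={b} W23={d} W45={c,g}
C dims 5,6; δ0: rk 4, SNF 1^4
Ȟ^0: (5−4)−0=1 ⇒ Z
Ȟ^1: (6−0)−4=2 ⇒ Z^2
Ȟ^2: (0−0)−0=0 ⇒ 0

Ȟ^0(U;F) ≅ Z, Ȟ^1(U;F) ≅ Z^2, Ȟ^2(U;F) ≅ 0


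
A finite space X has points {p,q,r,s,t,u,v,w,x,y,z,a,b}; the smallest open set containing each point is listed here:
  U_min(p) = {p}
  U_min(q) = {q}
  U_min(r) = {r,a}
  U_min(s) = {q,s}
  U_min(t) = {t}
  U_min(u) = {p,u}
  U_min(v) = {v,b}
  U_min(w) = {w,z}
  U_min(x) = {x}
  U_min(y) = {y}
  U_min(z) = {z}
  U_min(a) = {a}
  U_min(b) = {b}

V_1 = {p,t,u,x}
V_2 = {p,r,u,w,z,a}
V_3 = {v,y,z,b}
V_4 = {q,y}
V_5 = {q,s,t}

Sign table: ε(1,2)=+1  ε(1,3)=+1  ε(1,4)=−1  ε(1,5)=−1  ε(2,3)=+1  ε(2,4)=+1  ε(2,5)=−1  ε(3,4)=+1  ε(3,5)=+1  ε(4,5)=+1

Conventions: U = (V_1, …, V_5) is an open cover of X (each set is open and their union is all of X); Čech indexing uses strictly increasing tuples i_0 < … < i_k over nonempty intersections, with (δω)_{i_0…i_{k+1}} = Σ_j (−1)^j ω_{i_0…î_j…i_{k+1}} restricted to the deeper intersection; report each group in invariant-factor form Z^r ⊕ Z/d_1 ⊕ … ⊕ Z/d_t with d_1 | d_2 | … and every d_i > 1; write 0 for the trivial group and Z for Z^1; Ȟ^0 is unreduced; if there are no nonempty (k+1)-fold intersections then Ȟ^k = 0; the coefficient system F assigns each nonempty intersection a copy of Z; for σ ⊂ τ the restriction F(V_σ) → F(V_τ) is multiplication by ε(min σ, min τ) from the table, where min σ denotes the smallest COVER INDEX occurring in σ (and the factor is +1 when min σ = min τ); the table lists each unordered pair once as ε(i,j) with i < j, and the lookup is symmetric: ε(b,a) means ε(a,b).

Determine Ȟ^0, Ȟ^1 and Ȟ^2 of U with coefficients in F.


nerve of the cover:
  V12={p,u} V15={t} V23={z} V34={y} V45={q}
C dims 5,5; δ0: rk 5, SNF 1^4·2
Ȟ^0 = (5 − 5) − 0 = 0, so Ȟ^0 ≅ 0
Ȟ^1 = (5 − 0) − 5 = 0 plus torsion [2], so Ȟ^1 ≅ Z/2
Ȟ^2 = (0 − 0) − 0 = 0, so Ȟ^2 ≅ 0

Ȟ^0 ≅ 0, Ȟ^1 ≅ Z/2, Ȟ^2 ≅ 0


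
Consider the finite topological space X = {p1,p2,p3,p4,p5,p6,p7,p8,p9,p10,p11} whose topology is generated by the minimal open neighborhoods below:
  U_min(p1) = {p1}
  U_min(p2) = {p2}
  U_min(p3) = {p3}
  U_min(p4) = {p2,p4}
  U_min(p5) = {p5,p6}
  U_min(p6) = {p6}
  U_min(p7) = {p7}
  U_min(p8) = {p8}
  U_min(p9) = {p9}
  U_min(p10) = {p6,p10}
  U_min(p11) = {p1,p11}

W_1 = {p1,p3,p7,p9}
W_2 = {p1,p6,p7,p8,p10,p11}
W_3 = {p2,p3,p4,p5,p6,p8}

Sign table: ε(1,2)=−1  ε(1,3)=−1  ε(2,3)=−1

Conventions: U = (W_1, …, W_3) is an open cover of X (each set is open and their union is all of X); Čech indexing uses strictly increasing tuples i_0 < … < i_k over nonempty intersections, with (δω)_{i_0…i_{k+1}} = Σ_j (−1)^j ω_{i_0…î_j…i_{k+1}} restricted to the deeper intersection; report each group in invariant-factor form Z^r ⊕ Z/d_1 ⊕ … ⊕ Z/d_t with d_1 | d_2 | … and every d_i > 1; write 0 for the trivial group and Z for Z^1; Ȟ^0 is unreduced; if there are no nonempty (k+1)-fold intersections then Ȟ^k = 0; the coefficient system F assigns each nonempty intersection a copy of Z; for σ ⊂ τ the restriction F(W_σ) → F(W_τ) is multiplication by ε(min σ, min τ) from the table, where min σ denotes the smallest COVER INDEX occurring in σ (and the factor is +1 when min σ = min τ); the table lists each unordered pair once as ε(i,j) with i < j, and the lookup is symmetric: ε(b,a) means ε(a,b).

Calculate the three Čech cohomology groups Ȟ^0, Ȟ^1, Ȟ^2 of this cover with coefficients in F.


nerve of the cover:
  W12={p1,p7} W13={p3} W23={p6,p8}
C dims 3,3; δ0: rk 3, SNF 1^2·2
Ȟ^0 = (3 − 3) − 0 = 0, so Ȟ^0 ≅ 0
Ȟ^1 = (3 − 0) − 3 = 0 plus torsion [2], so Ȟ^1 ≅ Z/2
Ȟ^2 = (0 − 0) − 0 = 0, so Ȟ^2 ≅ 0

Ȟ^0 ≅ 0,  Ȟ^1 ≅ Z/2,  Ȟ^2 ≅ 0


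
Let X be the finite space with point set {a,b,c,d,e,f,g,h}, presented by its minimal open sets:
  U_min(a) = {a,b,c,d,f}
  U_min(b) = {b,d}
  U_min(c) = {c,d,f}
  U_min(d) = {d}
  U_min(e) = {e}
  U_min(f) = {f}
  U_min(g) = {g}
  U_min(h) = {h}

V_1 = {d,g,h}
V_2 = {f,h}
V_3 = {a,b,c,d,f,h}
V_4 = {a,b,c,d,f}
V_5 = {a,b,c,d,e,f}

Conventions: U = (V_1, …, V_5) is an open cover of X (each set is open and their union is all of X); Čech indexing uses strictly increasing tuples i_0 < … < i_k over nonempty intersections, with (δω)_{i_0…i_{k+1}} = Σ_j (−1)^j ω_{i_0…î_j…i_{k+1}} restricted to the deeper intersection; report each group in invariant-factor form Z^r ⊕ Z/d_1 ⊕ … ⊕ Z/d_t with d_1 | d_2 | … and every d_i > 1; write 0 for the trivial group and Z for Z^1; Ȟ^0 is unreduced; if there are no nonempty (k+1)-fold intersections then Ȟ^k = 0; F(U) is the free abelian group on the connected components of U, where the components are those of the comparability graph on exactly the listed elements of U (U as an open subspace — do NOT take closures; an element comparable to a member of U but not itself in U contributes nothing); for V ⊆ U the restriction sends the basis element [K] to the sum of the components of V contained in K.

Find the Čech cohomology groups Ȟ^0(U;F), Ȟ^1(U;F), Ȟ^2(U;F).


Ȟ^0 ≅ Z^4, Ȟ^1 ≅ 0 and Ȟ^2 ≅ 0

intersection data:
  V12={h} V13={d,h} V14={d} V15={d} V23={f,h} V24={f} V25={f} V34={a,b,c,d,f} V35={a,b,c,d,f} V45={a,b,c,d,f}
  V123={h} V134={d} V135={d} V145={d} V234={f} V235={f} V245={f} V345={a,b,c,d,f}
  V1345={d} V2345={f}
components per intersection:
  V1: {d} {g} {h}
  V2: {f} {h}
  V3: {a,b,c,d,f} {h}
  V4: {a,b,c,d,f}
  V5: {a,b,c,d,f} {e}
  V12: {h}
  V13: {d} {h}
  V14: {d}
  V15: {d}
  V23: {f} {h}
  V24: {f}
  V25: {f}
  V34: {a,b,c,d,f}
  V35: {a,b,c,d,f}
  V45: {a,b,c,d,f}
  V123: {h}
  V134: {d}
  V135: {d}
  V145: {d}
  V234: {f}
  V235: {f}
  V245: {f}
  V345: {a,b,c,d,f}
  V1345: {d}
  V2345: {f}
C dims 10,12,8,2; δ0: rk 6, SNF 1^6; δ1: rk 6, SNF 1^6; δ2: rk 2, SNF 1^2
Ȟ^0 = (10 − 6) − 0 = 4, so Ȟ^0 ≅ Z^4
Ȟ^1 = (12 − 6) − 6 = 0, so Ȟ^1 ≅ 0
Ȟ^2 = (8 − 2) − 6 = 0, so Ȟ^2 ≅ 0


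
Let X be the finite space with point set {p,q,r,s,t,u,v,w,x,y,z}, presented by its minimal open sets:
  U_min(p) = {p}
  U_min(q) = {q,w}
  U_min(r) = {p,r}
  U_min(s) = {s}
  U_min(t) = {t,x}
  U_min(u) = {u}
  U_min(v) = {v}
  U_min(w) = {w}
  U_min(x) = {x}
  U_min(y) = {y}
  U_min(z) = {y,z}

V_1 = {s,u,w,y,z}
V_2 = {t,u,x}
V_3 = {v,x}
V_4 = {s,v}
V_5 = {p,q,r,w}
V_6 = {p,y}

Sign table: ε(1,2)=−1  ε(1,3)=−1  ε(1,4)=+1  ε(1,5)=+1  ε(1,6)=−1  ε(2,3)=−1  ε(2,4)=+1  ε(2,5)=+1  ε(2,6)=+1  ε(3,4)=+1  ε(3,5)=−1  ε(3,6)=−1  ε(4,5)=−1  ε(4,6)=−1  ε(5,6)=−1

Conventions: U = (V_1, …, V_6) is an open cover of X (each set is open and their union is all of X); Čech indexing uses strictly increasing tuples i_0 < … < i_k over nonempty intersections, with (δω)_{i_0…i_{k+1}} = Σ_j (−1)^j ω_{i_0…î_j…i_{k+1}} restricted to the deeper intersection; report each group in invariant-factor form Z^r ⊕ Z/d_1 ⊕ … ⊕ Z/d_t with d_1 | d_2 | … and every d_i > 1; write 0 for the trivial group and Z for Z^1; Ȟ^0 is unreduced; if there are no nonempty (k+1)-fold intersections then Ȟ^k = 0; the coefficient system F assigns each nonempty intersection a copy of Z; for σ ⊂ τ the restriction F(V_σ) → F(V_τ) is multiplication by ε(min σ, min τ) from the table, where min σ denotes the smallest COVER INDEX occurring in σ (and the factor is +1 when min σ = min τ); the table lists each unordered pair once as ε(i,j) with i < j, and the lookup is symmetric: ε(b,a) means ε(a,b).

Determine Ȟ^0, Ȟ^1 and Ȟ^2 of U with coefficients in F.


nerve of the cover:
  V12={u} V14={s} V15={w} V16={y} V23={x} V34={v} V56={p}
C dims 6,7; δ0: rk 5, SNF 1^5
Ȟ^0 = (6 − 5) − 0 = 1, so Ȟ^0 ≅ Z
Ȟ^1 = (7 − 0) − 5 = 2, so Ȟ^1 ≅ Z^2
Ȟ^2 = (0 − 0) − 0 = 0, so Ȟ^2 ≅ 0

Ȟ^0(U;F) ≅ Z,  Ȟ^1(U;F) ≅ Z^2,  Ȟ^2(U;F) ≅ 0


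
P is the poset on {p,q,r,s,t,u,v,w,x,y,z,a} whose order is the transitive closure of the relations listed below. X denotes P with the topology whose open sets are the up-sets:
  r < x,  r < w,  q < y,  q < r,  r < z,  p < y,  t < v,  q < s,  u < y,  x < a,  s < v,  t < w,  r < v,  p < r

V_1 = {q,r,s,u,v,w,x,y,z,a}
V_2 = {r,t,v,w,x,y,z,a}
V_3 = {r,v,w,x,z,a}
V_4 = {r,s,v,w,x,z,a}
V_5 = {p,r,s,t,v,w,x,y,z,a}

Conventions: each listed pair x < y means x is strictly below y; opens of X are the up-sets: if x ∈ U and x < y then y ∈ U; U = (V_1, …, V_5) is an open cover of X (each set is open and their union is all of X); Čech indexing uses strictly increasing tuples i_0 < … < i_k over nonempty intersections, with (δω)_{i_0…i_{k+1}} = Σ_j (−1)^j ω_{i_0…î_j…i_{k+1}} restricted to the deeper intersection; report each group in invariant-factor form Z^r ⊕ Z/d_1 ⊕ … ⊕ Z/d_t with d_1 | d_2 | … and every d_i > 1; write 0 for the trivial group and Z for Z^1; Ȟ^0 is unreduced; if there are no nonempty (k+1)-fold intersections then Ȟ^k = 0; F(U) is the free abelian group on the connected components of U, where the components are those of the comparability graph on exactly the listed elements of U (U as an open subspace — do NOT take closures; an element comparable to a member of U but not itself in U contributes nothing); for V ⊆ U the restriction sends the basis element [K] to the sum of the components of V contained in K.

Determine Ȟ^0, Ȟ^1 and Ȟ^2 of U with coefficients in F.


cover nerve:
  V12={r,v,w,x,y,z,a} V13={r,v,w,x,z,a} V14={r,s,v,w,x,z,a} V15={r,s,v,w,x,y,z,a} V23={r,v,w,x,z,a} V24={r,v,w,x,z,a} V25={r,t,v,w,x,y,z,a} V34={r,v,w,x,z,a} V35={r,v,w,x,z,a} V45={r,s,v,w,x,z,a}
  V123={r,v,w,x,z,a} V124={r,v,w,x,z,a} V125={r,v,w,x,y,z,a} V134={r,v,w,x,z,a} V135={r,v,w,x,z,a} V145={r,s,v,w,x,z,a} V234={r,v,w,x,z,a} V235={r,v,w,x,z,a} V245={r,v,w,x,z,a} V345={r,v,w,x,z,a}
  V1234={r,v,w,x,z,a} V1235={r,v,w,x,z,a} V1245={r,v,w,x,z,a} V1345={r,v,w,x,z,a} V2345={r,v,w,x,z,a}
  V12345={r,v,w,x,z,a}
components per intersection:
  V1: {q,r,s,u,v,w,x,y,z,a}
  V2: {r,t,v,w,x,z,a} {y}
  V3: {r,v,w,x,z,a}
  V4: {r,s,v,w,x,z,a}
  V5: {p,r,s,t,v,w,x,y,z,a}
  V12: {r,v,w,x,z,a} {y}
  V13: {r,v,w,x,z,a}
  V14: {r,s,v,w,x,z,a}
  V15: {r,s,v,w,x,z,a} {y}
  V23: {r,v,w,x,z,a}
  V24: {r,v,w,x,z,a}
  V25: {r,t,v,w,x,z,a} {y}
  V34: {r,v,w,x,z,a}
  V35: {r,v,w,x,z,a}
  V45: {r,s,v,w,x,z,a}
  V123: {r,v,w,x,z,a}
  V124: {r,v,w,x,z,a}
  V125: {r,v,w,x,z,a} {y}
  V134: {r,v,w,x,z,a}
  V135: {r,v,w,x,z,a}
  V145: {r,s,v,w,x,z,a}
  V234: {r,v,w,x,z,a}
  V235: {r,v,w,x,z,a}
  V245: {r,v,w,x,z,a}
  V345: {r,v,w,x,z,a}
  V1234: {r,v,w,x,z,a}
  V1235: {r,v,w,x,z,a}
  V1245: {r,v,w,x,z,a}
  V1345: {r,v,w,x,z,a}
  V2345: {r,v,w,x,z,a}
  V12345: {r,v,w,x,z,a}
C dims 6,13,11,5; δ0: rk 5, SNF 1^5; δ1: rk 7, SNF 1^7; δ2: rk 4, SNF 1^4
Ȟ^0: (6−5)−0=1 ⇒ Z
Ȟ^1: (13−7)−5=1 ⇒ Z
Ȟ^2: (11−4)−7=0 ⇒ 0

Ȟ^0(U;F) ≅ Z, Ȟ^1(U;F) ≅ Z, Ȟ^2(U;F) ≅ 0


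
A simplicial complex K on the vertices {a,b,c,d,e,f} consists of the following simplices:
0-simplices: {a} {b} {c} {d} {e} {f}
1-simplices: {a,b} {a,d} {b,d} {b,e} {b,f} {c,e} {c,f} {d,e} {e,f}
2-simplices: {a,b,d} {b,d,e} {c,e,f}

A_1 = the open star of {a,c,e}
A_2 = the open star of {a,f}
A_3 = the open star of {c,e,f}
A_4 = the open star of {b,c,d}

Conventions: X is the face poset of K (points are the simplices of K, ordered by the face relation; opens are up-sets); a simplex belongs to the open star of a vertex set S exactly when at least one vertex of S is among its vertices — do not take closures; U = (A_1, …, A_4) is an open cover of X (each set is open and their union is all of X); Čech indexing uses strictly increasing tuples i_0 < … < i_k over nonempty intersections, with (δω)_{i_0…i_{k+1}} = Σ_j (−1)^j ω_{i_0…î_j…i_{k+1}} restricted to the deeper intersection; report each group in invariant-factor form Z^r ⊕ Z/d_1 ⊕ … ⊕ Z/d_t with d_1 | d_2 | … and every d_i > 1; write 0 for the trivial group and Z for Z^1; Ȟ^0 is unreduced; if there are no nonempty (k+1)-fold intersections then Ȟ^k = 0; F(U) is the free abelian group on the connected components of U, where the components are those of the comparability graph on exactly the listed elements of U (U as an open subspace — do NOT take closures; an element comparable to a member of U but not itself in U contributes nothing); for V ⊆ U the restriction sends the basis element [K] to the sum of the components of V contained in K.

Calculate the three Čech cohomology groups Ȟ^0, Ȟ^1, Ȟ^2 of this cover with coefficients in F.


Ȟ^0 = Z, Ȟ^1 = Z, Ȟ^2 = 0

nonempty overlaps:
  A1={{a},{c},{e},{a,b},{a,d},{b,e},{c,e},{c,f},{d,e},{e,f},{a,b,d},{b,d,e},{c,e,f}} A2={{a},{f},{a,b},{a,d},{b,f},{c,f},{e,f},{a,b,d},{c,e,f}} A3={{c},{e},{f},{b,e},{b,f},{c,e},{c,f},{d,e},{e,f},{b,d,e},{c,e,f}} A4={{b},{c},{d},{a,b},{a,d},{b,d},{b,e},{b,f},{c,e},{c,f},{d,e},{a,b,d},{b,d,e},{c,e,f}}
  A12={{a},{a,b},{a,d},{c,f},{e,f},{a,b,d},{c,e,f}} A13={{c},{e},{b,e},{c,e},{c,f},{d,e},{e,f},{b,d,e},{c,e,f}} A14={{c},{a,b},{a,d},{b,e},{c,e},{c,f},{d,e},{a,b,d},{b,d,e},{c,e,f}} A23={{f},{b,f},{c,f},{e,f},{c,e,f}} A24={{a,b},{a,d},{b,f},{c,f},{a,b,d},{c,e,f}} A34={{c},{b,e},{b,f},{c,e},{c,f},{d,e},{b,d,e},{c,e,f}}
  A123={{c,f},{e,f},{c,e,f}} A124={{a,b},{a,d},{c,f},{a,b,d},{c,e,f}} A134={{c},{b,e},{c,e},{c,f},{d,e},{b,d,e},{c,e,f}} A234={{b,f},{c,f},{c,e,f}}
  A1234={{c,f},{c,e,f}}
components per intersection:
  A1: {{a},{a,b},{a,d},{a,b,d}} {{c},{e},{b,e},{c,e},{c,f},{d,e},{e,f},{b,d,e},{c,e,f}}
  A2: {{a},{a,b},{a,d},{a,b,d}} {{f},{b,f},{c,f},{e,f},{c,e,f}}
  A3: {{c},{e},{f},{b,e},{b,f},{c,e},{c,f},{d,e},{e,f},{b,d,e},{c,e,f}}
  A4: {{b},{d},{a,b},{a,d},{b,d},{b,e},{b,f},{d,e},{a,b,d},{b,d,e}} {{c},{c,e},{c,f},{c,e,f}}
  A12: {{a},{a,b},{a,d},{a,b,d}} {{c,f},{e,f},{c,e,f}}
  A13: {{c},{e},{b,e},{c,e},{c,f},{d,e},{e,f},{b,d,e},{c,e,f}}
  A14: {{c},{c,e},{c,f},{c,e,f}} {{a,b},{a,d},{a,b,d}} {{b,e},{d,e},{b,d,e}}
  A23: {{f},{b,f},{c,f},{e,f},{c,e,f}}
  A24: {{a,b},{a,d},{a,b,d}} {{b,f}} {{c,f},{c,e,f}}
  A34: {{c},{c,e},{c,f},{c,e,f}} {{b,e},{d,e},{b,d,e}} {{b,f}}
  A123: {{c,f},{e,f},{c,e,f}}
  A124: {{a,b},{a,d},{a,b,d}} {{c,f},{c,e,f}}
  A134: {{c},{c,e},{c,f},{c,e,f}} {{b,e},{d,e},{b,d,e}}
  A234: {{b,f}} {{c,f},{c,e,f}}
  A1234: {{c,f},{c,e,f}}
C dims 7,13,7,1; δ0: rk 6, SNF 1^6; δ1: rk 6, SNF 1^6; δ2: rk 1, SNF 1^1
degree 0: 7−6−0 = 1 → Ȟ^0 ≅ Z
degree 1: 13−6−6 = 1 → Ȟ^1 ≅ Z
degree 2: 7−1−6 = 0 → Ȟ^2 ≅ 0


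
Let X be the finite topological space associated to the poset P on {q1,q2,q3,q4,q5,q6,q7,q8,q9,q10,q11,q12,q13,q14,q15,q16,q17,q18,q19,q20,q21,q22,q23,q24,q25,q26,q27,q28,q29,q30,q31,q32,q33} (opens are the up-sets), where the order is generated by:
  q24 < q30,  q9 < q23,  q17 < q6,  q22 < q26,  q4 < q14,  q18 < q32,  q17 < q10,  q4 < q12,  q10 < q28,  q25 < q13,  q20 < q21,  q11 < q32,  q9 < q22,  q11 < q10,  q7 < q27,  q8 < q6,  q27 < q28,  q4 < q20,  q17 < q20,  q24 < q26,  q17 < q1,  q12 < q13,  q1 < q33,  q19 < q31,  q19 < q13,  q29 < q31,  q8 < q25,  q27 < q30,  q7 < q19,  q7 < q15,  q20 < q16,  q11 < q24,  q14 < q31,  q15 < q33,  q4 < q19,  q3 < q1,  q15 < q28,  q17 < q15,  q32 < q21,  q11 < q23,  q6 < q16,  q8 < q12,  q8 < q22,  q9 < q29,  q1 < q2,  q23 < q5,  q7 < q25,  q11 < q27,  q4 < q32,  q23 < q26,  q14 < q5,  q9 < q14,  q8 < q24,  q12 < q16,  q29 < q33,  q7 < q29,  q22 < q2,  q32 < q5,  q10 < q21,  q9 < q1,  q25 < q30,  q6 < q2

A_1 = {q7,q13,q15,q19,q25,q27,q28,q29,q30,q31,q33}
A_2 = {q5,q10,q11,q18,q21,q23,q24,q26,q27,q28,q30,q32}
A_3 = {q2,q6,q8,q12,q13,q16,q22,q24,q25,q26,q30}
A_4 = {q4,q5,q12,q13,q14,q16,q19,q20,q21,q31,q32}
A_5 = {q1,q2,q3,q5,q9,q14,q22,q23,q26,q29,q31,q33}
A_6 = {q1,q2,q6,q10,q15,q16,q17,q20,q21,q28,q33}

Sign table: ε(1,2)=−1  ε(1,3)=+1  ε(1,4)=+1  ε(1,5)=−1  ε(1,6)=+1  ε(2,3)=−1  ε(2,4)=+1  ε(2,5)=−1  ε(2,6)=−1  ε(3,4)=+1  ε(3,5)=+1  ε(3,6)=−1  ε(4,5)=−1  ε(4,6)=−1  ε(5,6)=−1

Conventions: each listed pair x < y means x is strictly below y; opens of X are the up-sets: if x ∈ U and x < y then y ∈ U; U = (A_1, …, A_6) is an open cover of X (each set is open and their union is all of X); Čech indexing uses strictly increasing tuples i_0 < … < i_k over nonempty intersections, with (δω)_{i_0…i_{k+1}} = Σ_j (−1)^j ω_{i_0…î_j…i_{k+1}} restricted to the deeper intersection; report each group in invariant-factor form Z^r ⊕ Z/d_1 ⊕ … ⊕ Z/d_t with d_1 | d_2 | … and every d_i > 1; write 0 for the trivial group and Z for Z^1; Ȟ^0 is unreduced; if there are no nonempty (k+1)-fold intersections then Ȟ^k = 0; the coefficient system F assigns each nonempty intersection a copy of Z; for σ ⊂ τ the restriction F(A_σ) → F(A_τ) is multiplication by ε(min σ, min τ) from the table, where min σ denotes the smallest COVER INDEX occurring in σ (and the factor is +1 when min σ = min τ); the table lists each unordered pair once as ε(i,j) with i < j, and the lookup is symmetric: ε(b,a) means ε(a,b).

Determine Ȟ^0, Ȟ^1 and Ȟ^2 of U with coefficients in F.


Ȟ^0 = 0, Ȟ^1 = Z/2 and Ȟ^2 = Z

nonempty overlaps:
  A12={q27,q28,q30} A13={q13,q25,q30} A14={q13,q19,q31} A15={q29,q31,q33} A16={q15,q28,q33} A23={q24,q26,q30} A24={q5,q21,q32} A25={q5,q23,q26} A26={q10,q21,q28} A34={q12,q13,q16} A35={q2,q22,q26} A36={q2,q6,q16} A45={q5,q14,q31} A46={q16,q20,q21} A56={q1,q2,q33}
  A123={q30} A126={q28} A134={q13} A145={q31} A156={q33} A235={q26} A245={q5} A246={q21} A346={q16} A356={q2}
C dims 6,15,10; δ0: rk 6, SNF 1^5·2; δ1: rk 9, SNF 1^9
degree 0: 6−6−0 = 0 → Ȟ^0 ≅ 0
degree 1: 15−9−6 = 0 plus torsion [2] → Ȟ^1 ≅ Z/2
degree 2: 10−0−9 = 1 → Ȟ^2 ≅ Z


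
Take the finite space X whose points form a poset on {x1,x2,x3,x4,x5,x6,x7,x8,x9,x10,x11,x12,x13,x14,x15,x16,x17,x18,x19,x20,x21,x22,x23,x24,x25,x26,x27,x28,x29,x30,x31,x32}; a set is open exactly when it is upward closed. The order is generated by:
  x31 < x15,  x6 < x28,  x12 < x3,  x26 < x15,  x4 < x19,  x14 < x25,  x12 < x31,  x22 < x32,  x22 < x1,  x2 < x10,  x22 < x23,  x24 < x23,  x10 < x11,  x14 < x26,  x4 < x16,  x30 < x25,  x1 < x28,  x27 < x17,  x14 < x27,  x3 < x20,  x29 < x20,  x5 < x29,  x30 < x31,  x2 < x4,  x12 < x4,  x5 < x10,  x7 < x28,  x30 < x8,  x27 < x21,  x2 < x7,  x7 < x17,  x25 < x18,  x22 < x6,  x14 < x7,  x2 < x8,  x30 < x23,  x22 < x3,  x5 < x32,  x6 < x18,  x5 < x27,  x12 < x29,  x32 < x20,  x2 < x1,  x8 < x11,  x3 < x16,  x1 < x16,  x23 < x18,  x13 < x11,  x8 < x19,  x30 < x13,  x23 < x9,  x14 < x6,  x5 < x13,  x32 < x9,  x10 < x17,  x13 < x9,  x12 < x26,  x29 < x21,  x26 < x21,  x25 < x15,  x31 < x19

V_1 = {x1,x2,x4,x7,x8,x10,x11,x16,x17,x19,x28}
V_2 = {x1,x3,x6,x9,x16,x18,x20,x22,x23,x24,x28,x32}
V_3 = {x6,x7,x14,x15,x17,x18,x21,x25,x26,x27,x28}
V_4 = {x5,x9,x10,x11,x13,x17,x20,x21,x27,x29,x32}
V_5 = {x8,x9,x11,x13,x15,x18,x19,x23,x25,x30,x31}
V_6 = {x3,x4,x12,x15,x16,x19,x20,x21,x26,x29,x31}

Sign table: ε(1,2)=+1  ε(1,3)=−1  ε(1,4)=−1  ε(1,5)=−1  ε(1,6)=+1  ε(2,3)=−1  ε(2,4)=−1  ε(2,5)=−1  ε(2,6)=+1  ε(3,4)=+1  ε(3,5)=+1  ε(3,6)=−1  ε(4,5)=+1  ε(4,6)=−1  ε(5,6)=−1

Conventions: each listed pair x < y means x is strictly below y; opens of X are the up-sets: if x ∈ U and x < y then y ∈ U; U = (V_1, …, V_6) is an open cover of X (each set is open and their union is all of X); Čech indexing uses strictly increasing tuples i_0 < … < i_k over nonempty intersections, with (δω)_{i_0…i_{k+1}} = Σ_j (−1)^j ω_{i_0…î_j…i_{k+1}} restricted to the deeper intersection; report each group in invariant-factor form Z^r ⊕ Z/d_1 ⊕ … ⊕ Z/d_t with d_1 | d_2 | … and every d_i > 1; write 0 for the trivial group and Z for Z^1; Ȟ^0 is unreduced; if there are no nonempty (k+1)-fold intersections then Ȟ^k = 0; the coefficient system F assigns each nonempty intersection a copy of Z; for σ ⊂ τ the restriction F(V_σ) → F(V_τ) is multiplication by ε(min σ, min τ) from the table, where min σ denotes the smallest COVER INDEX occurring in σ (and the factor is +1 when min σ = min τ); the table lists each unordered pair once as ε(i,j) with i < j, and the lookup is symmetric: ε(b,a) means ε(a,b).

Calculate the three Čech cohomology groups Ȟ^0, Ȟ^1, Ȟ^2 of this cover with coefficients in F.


Ȟ^0(U;F) ≅ Z, Ȟ^1(U;F) ≅ 0, Ȟ^2(U;F) ≅ Z/2

nonempty overlaps:
  V12={x1,x16,x28} V13={x7,x17,x28} V14={x10,x11,x17} V15={x8,x11,x19} V16={x4,x16,x19} V23={x6,x18,x28} V24={x9,x20,x32} V25={x9,x18,x23} V26={x3,x16,x20} V34={x17,x21,x27} V35={x15,x18,x25} V36={x15,x21,x26} V45={x9,x11,x13} V46={x20,x21,x29} V56={x15,x19,x31}
  V123={x28} V126={x16} V134={x17} V145={x11} V156={x19} V235={x18} V245={x9} V246={x20} V346={x21} V356={x15}
C dims 6,15,10; δ0: rk 5, SNF 1^5; δ1: rk 10, SNF 1^9·2
degree 0: 6−5−0 = 1 → Ȟ^0 ≅ Z
degree 1: 15−10−5 = 0 → Ȟ^1 ≅ 0
degree 2: 10−0−10 = 0 plus torsion [2] → Ȟ^2 ≅ Z/2


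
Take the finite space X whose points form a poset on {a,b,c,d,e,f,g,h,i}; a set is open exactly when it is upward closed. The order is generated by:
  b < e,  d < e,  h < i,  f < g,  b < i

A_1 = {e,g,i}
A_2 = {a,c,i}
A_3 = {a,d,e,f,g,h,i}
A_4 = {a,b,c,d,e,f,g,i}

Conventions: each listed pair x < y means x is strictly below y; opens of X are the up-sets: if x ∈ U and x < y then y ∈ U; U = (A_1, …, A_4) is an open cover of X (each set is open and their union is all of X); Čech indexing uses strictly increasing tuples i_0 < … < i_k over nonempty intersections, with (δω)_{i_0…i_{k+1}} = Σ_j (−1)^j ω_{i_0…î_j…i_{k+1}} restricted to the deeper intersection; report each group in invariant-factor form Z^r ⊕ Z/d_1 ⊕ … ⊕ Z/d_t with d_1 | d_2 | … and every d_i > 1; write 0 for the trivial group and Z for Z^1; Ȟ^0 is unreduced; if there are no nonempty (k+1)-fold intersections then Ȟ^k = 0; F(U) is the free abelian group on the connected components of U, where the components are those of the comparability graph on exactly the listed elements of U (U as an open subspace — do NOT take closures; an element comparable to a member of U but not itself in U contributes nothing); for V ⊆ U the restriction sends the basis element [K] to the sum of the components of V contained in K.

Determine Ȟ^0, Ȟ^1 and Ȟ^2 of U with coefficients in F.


Ȟ^0(U;F) ≅ Z^4, Ȟ^1(U;F) ≅ 0 and Ȟ^2(U;F) ≅ 0

nonempty intersections:
  A12={i} A13={e,g,i} A14={e,g,i} A23={a,i} A24={a,c,i} A34={a,d,e,f,g,i}
  A123={i} A124={i} A134={e,g,i} A234={a,i}
  A1234={i}
components per intersection:
  A1: {e} {g} {i}
  A2: {a} {c} {i}
  A3: {a} {d,e} {f,g} {h,i}
  A4: {a} {b,d,e,i} {c} {f,g}
  A12: {i}
  A13: {e} {g} {i}
  A14: {e} {g} {i}
  A23: {a} {i}
  A24: {a} {c} {i}
  A34: {a} {d,e} {f,g} {i}
  A123: {i}
  A124: {i}
  A134: {e} {g} {i}
  A234: {a} {i}
  A1234: {i}
C dims 14,16,7,1; δ0: rk 10, SNF 1^10; δ1: rk 6, SNF 1^6; δ2: rk 1, SNF 1^1
Ȟ^0: (14−10)−0=4 ⇒ Z^4
Ȟ^1: (16−6)−10=0 ⇒ 0
Ȟ^2: (7−1)−6=0 ⇒ 0


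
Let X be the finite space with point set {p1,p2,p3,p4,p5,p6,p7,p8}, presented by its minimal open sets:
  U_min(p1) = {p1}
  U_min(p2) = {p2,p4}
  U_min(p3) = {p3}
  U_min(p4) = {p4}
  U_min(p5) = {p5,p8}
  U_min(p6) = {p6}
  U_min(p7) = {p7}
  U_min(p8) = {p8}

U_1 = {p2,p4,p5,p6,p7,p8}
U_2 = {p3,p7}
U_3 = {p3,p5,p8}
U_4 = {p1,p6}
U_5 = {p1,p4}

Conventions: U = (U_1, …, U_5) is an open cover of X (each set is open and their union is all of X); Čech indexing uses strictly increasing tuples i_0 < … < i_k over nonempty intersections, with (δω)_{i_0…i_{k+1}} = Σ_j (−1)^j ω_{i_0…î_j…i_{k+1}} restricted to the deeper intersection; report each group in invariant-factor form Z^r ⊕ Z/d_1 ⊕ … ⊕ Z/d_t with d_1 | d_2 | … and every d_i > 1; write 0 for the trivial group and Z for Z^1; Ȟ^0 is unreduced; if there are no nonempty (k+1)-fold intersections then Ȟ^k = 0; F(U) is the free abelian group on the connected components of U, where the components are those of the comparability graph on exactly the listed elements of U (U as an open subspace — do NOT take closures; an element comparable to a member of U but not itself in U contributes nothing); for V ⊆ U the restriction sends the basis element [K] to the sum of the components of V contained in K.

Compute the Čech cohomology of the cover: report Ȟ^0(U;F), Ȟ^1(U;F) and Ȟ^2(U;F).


Ȟ^0 = Z^6, Ȟ^1 = 0 and Ȟ^2 = 0

nonempty overlaps:
  U12={p7} U13={p5,p8} U14={p6} U15={p4} U23={p3} U45={p1}
components per intersection:
  U1: {p2,p4} {p5,p8} {p6} {p7}
  U2: {p3} {p7}
  U3: {p3} {p5,p8}
  U4: {p1} {p6}
  U5: {p1} {p4}
  U12: {p7}
  U13: {p5,p8}
  U14: {p6}
  U15: {p4}
  U23: {p3}
  U45: {p1}
C dims 12,6; δ0: rk 6, SNF 1^6
degree 0: 12−6−0 = 6 → Ȟ^0 ≅ Z^6
degree 1: 6−0−6 = 0 → Ȟ^1 ≅ 0
degree 2: 0−0−0 = 0 → Ȟ^2 ≅ 0


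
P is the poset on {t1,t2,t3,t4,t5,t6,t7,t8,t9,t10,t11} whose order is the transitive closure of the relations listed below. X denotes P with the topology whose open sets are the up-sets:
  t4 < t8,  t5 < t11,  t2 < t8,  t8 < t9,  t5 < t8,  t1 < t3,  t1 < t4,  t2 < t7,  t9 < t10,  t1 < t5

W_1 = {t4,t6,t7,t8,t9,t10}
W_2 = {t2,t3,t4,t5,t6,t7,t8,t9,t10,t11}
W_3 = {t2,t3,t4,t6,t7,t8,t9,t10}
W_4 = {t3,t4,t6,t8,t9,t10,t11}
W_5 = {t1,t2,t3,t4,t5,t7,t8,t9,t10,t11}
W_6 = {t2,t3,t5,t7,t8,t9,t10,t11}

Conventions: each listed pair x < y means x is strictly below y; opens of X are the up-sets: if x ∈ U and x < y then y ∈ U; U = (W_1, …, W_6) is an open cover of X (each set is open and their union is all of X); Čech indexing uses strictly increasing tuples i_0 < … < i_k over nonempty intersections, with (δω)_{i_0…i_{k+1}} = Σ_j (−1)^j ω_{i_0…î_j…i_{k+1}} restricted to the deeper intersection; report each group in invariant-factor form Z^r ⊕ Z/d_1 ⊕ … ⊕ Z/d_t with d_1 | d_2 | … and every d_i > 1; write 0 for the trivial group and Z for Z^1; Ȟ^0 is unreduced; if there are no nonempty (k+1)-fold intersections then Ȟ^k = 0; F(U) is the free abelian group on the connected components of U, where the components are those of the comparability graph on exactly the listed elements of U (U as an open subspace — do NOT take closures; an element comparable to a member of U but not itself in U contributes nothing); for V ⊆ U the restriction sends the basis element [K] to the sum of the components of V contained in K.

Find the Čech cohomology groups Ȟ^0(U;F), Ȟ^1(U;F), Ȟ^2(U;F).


nonempty intersections:
  W12={t4,t6,t7,t8,t9,t10} W13={t4,t6,t7,t8,t9,t10} W14={t4,t6,t8,t9,t10} W15={t4,t7,t8,t9,t10} W16={t7,t8,t9,t10} W23={t2,t3,t4,t6,t7,t8,t9,t10} W24={t3,t4,t6,t8,t9,t10,t11} W25={t2,t3,t4,t5,t7,t8,t9,t10,t11} W26={t2,t3,t5,t7,t8,t9,t10,t11} W34={t3,t4,t6,t8,t9,t10} W35={t2,t3,t4,t7,t8,t9,t10} W36={t2,t3,t7,t8,t9,t10} W45={t3,t4,t8,t9,t10,t11} W46={t3,t8,t9,t10,t11} W56={t2,t3,t5,t7,t8,t9,t10,t11}
  W123={t4,t6,t7,t8,t9,t10} W124={t4,t6,t8,t9,t10} W125={t4,t7,t8,t9,t10} W126={t7,t8,t9,t10} W134={t4,t6,t8,t9,t10} W135={t4,t7,t8,t9,t10} W136={t7,t8,t9,t10} W145={t4,t8,t9,t10} W146={t8,t9,t10} W156={t7,t8,t9,t10} W234={t3,t4,t6,t8,t9,t10} W235={t2,t3,t4,t7,t8,t9,t10} W236={t2,t3,t7,t8,t9,t10} W245={t3,t4,t8,t9,t10,t11} W246={t3,t8,t9,t10,t11} W256={t2,t3,t5,t7,t8,t9,t10,t11} W345={t3,t4,t8,t9,t10} W346={t3,t8,t9,t10} W356={t2,t3,t7,t8,t9,t10} W456={t3,t8,t9,t10,t11}
  W1234={t4,t6,t8,t9,t10} W1235={t4,t7,t8,t9,t10} W1236={t7,t8,t9,t10} W1245={t4,t8,t9,t10} W1246={t8,t9,t10} W1256={t7,t8,t9,t10} W1345={t4,t8,t9,t10} W1346={t8,t9,t10} W1356={t7,t8,t9,t10} W1456={t8,t9,t10} W2345={t3,t4,t8,t9,t10} W2346={t3,t8,t9,t10} W2356={t2,t3,t7,t8,t9,t10} W2456={t3,t8,t9,t10,t11} W3456={t3,t8,t9,t10}
  W12345={t4,t8,t9,t10} W12346={t8,t9,t10} W12356={t7,t8,t9,t10} W12456={t8,t9,t10} W13456={t8,t9,t10} W23456={t3,t8,t9,t10}
  W123456={t8,t9,t10}
components per intersection:
  W1: {t4,t8,t9,t10} {t6} {t7}
  W2: {t2,t4,t5,t7,t8,t9,t10,t11} {t3} {t6}
  W3: {t2,t4,t7,t8,t9,t10} {t3} {t6}
  W4: {t3} {t4,t8,t9,t10} {t6} {t11}
  W5: {t1,t2,t3,t4,t5,t7,t8,t9,t10,t11}
  W6: {t2,t5,t7,t8,t9,t10,t11} {t3}
  W12: {t4,t8,t9,t10} {t6} {t7}
  W13: {t4,t8,t9,t10} {t6} {t7}
  W14: {t4,t8,t9,t10} {t6}
  W15: {t4,t8,t9,t10} {t7}
  W16: {t7} {t8,t9,t10}
  W23: {t2,t4,t7,t8,t9,t10} {t3} {t6}
  W24: {t3} {t4,t8,t9,t10} {t6} {t11}
  W25: {t2,t4,t5,t7,t8,t9,t10,t11} {t3}
  W26: {t2,t5,t7,t8,t9,t10,t11} {t3}
  W34: {t3} {t4,t8,t9,t10} {t6}
  W35: {t2,t4,t7,t8,t9,t10} {t3}
  W36: {t2,t7,t8,t9,t10} {t3}
  W45: {t3} {t4,t8,t9,t10} {t11}
  W46: {t3} {t8,t9,t10} {t11}
  W56: {t2,t5,t7,t8,t9,t10,t11} {t3}
  W123: {t4,t8,t9,t10} {t6} {t7}
  W124: {t4,t8,t9,t10} {t6}
  W125: {t4,t8,t9,t10} {t7}
  W126: {t7} {t8,t9,t10}
  W134: {t4,t8,t9,t10} {t6}
  W135: {t4,t8,t9,t10} {t7}
  W136: {t7} {t8,t9,t10}
  W145: {t4,t8,t9,t10}
  W146: {t8,t9,t10}
  W156: {t7} {t8,t9,t10}
  W234: {t3} {t4,t8,t9,t10} {t6}
  W235: {t2,t4,t7,t8,t9,t10} {t3}
  W236: {t2,t7,t8,t9,t10} {t3}
  W245: {t3} {t4,t8,t9,t10} {t11}
  W246: {t3} {t8,t9,t10} {t11}
  W256: {t2,t5,t7,t8,t9,t10,t11} {t3}
  W345: {t3} {t4,t8,t9,t10}
  W346: {t3} {t8,t9,t10}
  W356: {t2,t7,t8,t9,t10} {t3}
  W456: {t3} {t8,t9,t10} {t11}
  W1234: {t4,t8,t9,t10} {t6}
  W1235: {t4,t8,t9,t10} {t7}
  W1236: {t7} {t8,t9,t10}
  W1245: {t4,t8,t9,t10}
  W1246: {t8,t9,t10}
  W1256: {t7} {t8,t9,t10}
  W1345: {t4,t8,t9,t10}
  W1346: {t8,t9,t10}
  W1356: {t7} {t8,t9,t10}
  W1456: {t8,t9,t10}
  W2345: {t3} {t4,t8,t9,t10}
  W2346: {t3} {t8,t9,t10}
  W2356: {t2,t7,t8,t9,t10} {t3}
  W2456: {t3} {t8,t9,t10} {t11}
  W3456: {t3} {t8,t9,t10}
  W12345: {t4,t8,t9,t10}
  W12346: {t8,t9,t10}
  W12356: {t7} {t8,t9,t10}
  W12456: {t8,t9,t10}
  W13456: {t8,t9,t10}
  W23456: {t3} {t8,t9,t10}
  W123456: {t8,t9,t10}
C dims 16,38,43,26; δ0: rk 14, SNF 1^14; δ1: rk 24, SNF 1^24; δ2: rk 19, SNF 1^19
Ȟ^0: (16−14)−0=2 ⇒ Z^2
Ȟ^1: (38−24)−14=0 ⇒ 0
Ȟ^2: (43−19)−24=0 ⇒ 0

Ȟ^0 ≅ Z^2,  Ȟ^1 ≅ 0,  Ȟ^2 ≅ 0
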